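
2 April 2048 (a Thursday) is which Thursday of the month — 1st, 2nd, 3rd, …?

Day 2 falls in week ⌈2/7⌉ of the month.
Days 1–7 hold the 1st Thursday, 8–14 the 2nd, 15–21 the 3rd, 22–28 the 4th, 29–31 the 5th.
2 is in the range for the 1st.

1st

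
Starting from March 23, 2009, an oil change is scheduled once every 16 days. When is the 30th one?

June 30, 2010

The 30th occurrence is 29 intervals after the first: 29 × 16 = 464 days after March 23, 2009.
March has 31 days — 8 days to the end of March leaves 456.
From end of March to end of 2009 is 275 days (181 left).
January has 31 days (150 left).
February has 28 days (122 left).
March has 31 days (91 left).
April has 30 days (61 left).
May has 31 days (30 left).
30 days into June → June 30, 2010.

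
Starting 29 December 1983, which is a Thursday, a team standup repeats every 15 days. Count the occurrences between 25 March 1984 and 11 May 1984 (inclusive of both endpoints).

Occurrences land 15·i days after 29 December 1983 for i = 0, 1, 2, …
25 March 1984 is 87 days after the start; 87 ÷ 15 = 5 remainder 12; since the remainder is 12, round up to i = 6. First occurrence in the window: #7 on 28 March 1984 (6×15 = 90 days in).
11 May 1984 is 134 days after the start; 134 ÷ 15 = 8 remainder 14. Last occurrence in the window: #9 on 27 April 1984.
Occurrences #7 through #9: 3 in total.

3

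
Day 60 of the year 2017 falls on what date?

January has 31 days (60 − 31 = 29 remain).
February has 28 days (29 − 28 = 1 remain).
1 into March → March 1.

March 1, 2017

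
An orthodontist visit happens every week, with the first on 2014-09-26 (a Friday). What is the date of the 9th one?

The 9th occurrence is 8 intervals after the first: 8 × 7 = 56 days after 2014-09-26.
September has 30 days — 4 days to the end of September leaves 52.
October has 31 days (21 left).
21 days into November → 2014-11-21.

2014-11-21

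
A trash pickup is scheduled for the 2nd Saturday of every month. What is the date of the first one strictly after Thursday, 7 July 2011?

July 2011 starts on a Friday; its first Saturday is the 2nd, so the 2nd Saturday is the 9th — 9 July 2011.
9 July 2011 is after 7 July 2011, so that is the next one.

9 July 2011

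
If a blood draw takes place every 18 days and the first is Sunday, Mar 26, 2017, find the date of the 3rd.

May 1, 2017

The 3rd occurrence is 2 intervals after the first: 2 × 18 = 36 days after Mar 26, 2017.
Mar has 31 days — 5 days to the end of Mar leaves 31.
Apr has 30 days (1 left).
1 day into May → May 1, 2017.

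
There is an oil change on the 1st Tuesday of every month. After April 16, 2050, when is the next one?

April 2050 starts on a Friday, so its 1st Tuesday is April 5, 2050 (4 days in).
That is not after April 16, 2050, so look at May 2050.
May 2050 starts on a Sunday, so its 1st Tuesday is May 3, 2050 (2 days in).

May 3, 2050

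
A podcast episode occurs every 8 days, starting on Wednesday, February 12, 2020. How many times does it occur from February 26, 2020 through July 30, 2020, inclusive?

20

Occurrences land 8·i days after February 12, 2020 for i = 0, 1, 2, …
February 26, 2020 is 14 days after the start; 14 ÷ 8 = 1 remainder 6; since the remainder is 6, round up to i = 2. First occurrence in the window: #3 on February 28, 2020 (2×8 = 16 days in).
July 30, 2020 is 169 days after the start; 169 ÷ 8 = 21 remainder 1. Last occurrence in the window: #22 on July 29, 2020.
Occurrences #3 through #22: 20 in total.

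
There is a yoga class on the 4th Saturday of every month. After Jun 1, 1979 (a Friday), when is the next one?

Jun 23, 1979

Jun 1979 starts on a Friday; its first Saturday is the 2nd, so the 4th Saturday is the 23rd — Jun 23, 1979.
Jun 23, 1979 is after Jun 1, 1979, so that is the next one.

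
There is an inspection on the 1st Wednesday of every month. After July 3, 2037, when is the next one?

August 5, 2037

July 2037 starts on a Wednesday, so its 1st Wednesday is July 1, 2037.
That is not after July 3, 2037, so look at August 2037.
August 2037 starts on a Saturday, so its 1st Wednesday is August 5, 2037 (4 days in).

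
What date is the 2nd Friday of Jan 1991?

Jan 1991 begins on a Tuesday, so the first Friday is Jan 4 (3 days later).
The 2nd Friday is 1 weeks later: 4 + 7 = 11.

Jan 11, 1991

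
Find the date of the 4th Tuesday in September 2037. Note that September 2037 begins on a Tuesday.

September 2037 begins on a Tuesday, so the first Tuesday is September 1.
The 4th Tuesday is 3 weeks later: 1 + 21 = 22.

September 22, 2037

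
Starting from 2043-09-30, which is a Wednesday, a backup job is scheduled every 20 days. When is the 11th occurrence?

The 11th occurrence is 10 intervals after the first: 10 × 20 = 200 days after 2043-09-30.
September has 30 days — 0 days to the end of September leaves 200.
October has 31 days (169 left).
November has 30 days (139 left).
December has 31 days (108 left).
January has 31 days (77 left).
February has 29 days (48 left).
March has 31 days (17 left).
17 days into April → 2044-04-17.

2044-04-17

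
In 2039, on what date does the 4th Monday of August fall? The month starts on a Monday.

22 August 2039

August 2039 begins on a Monday, so the first Monday is August 1.
The 4th Monday is 3 weeks later: 1 + 21 = 22.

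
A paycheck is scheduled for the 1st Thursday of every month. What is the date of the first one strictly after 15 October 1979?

1 November 1979

October 1979 starts on a Monday, so its 1st Thursday is 4 October 1979 (3 days in).
That is not after 15 October 1979, so look at November 1979.
November 1979 starts on a Thursday, so its 1st Thursday is 1 November 1979.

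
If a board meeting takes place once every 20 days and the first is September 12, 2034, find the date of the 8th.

The 8th occurrence is 7 intervals after the first: 7 × 20 = 140 days after September 12, 2034.
September has 30 days — 18 days to the end of September leaves 122.
October has 31 days (91 left).
November has 30 days (61 left).
December has 31 days (30 left).
30 days into January → January 30, 2035.

January 30, 2035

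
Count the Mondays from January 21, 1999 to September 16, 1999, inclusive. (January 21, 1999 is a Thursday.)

January 21, 1999 is a Thursday; the first Monday on or after it is January 25, 1999 (4 days later).
From January 25, 1999 to September 16, 1999: 6 + 28 + 31 + 30 + 31 + 30 + 31 + 31 + 16 = 234 days (rest of January, February, March, April, May, June, July, August, September).
234 ÷ 7 = 33 full weeks with remainder 3, so 33 more Mondays after the first → 34.

34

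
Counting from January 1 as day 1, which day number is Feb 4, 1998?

35

Days in months before Feb: 31 = 31.
Plus 4 days into Feb → day 35.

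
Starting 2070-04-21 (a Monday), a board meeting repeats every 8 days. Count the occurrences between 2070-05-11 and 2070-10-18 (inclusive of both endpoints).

20

Occurrences land 8·i days after 2070-04-21 for i = 0, 1, 2, …
2070-05-11 is 20 days after the start; 20 ÷ 8 = 2 remainder 4; since the remainder is 4, round up to i = 3. First occurrence in the window: #4 on 2070-05-15 (3×8 = 24 days in).
2070-10-18 is 180 days after the start; 180 ÷ 8 = 22 remainder 4. Last occurrence in the window: #23 on 2070-10-14.
Occurrences #4 through #23: 20 in total.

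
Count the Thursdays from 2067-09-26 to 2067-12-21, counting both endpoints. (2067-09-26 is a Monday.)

2067-09-26 is a Monday; the first Thursday on or after it is 2067-09-29 (3 days later).
From 2067-09-29 to 2067-12-21: 1 + 31 + 30 + 21 = 83 days (rest of September, October, November, December).
83 ÷ 7 = 11 full weeks with remainder 6, so 11 more Thursdays after the first → 12.

12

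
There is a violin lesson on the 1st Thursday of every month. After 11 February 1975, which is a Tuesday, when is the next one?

February 1975 starts on a Saturday, so its 1st Thursday is 6 February 1975 (5 days in).
That is not after 11 February 1975, so look at March 1975.
March 1975 starts on a Saturday, so its 1st Thursday is 6 March 1975 (5 days in).

6 March 1975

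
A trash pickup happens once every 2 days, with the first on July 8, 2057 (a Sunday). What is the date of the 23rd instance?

August 21, 2057

The 23rd occurrence is 22 intervals after the first: 22 × 2 = 44 days after July 8, 2057.
July has 31 days — 23 days to the end of July leaves 21.
21 days into August → August 21, 2057.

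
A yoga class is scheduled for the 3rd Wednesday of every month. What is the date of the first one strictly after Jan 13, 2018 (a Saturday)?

Jan 2018 starts on a Monday; its first Wednesday is the 3rd, so the 3rd Wednesday is the 17th — Jan 17, 2018.
Jan 17, 2018 is after Jan 13, 2018, so that is the next one.

Jan 17, 2018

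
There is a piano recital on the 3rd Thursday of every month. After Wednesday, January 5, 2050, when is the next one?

January 2050 starts on a Saturday; its first Thursday is the 6th, so the 3rd Thursday is the 20th — January 20, 2050.
January 20, 2050 is after January 5, 2050, so that is the next one.

January 20, 2050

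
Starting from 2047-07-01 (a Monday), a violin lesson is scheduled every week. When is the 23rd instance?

2047-12-02

The 23rd occurrence is 22 intervals after the first: 22 × 7 = 154 days after 2047-07-01.
July has 31 days — 30 days to the end of July leaves 124.
August has 31 days (93 left).
September has 30 days (63 left).
October has 31 days (32 left).
November has 30 days (2 left).
2 days into December → 2047-12-02.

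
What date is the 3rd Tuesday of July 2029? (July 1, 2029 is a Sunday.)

17 July 2029

July 2029 begins on a Sunday, so the first Tuesday is July 3 (2 days later).
The 3rd Tuesday is 2 weeks later: 3 + 14 = 17.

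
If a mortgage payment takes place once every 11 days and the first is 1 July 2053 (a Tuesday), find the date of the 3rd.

The 3rd occurrence is 2 intervals after the first: 2 × 11 = 22 days after 1 July 2053.
22 days later is 23 July 2053.

23 July 2053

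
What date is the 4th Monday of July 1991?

22 July 1991

The first Monday of July 1991 is July 1.
The 4th Monday is 3 weeks later: 1 + 21 = 22.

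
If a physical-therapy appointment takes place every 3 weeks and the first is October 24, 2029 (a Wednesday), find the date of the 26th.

The 26th occurrence is 25 intervals after the first: 25 × 21 = 525 days after October 24, 2029.
October has 31 days — 7 days to the end of October leaves 518.
From end of October to end of 2029 is 61 days (457 left).
2030 has 365 days (92 left).
January has 31 days (61 left).
February has 28 days (33 left).
March has 31 days (2 left).
2 days into April → April 2, 2031.

April 2, 2031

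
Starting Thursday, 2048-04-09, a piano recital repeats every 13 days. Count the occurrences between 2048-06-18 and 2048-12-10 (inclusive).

Occurrences land 13·i days after 2048-04-09 for i = 0, 1, 2, …
2048-06-18 is 70 days after the start; 70 ÷ 13 = 5 remainder 5; since the remainder is 5, round up to i = 6. First occurrence in the window: #7 on 2048-06-26 (6×13 = 78 days in).
2048-12-10 is 245 days after the start; 245 ÷ 13 = 18 remainder 11. Last occurrence in the window: #19 on 2048-11-29.
Occurrences #7 through #19: 13 in total.

13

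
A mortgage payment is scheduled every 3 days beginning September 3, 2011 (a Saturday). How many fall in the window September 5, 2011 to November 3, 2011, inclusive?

20

Occurrences land 3·i days after September 3, 2011 for i = 0, 1, 2, …
September 5, 2011 is 2 days after the start; 2 ÷ 3 = 0 remainder 2; since the remainder is 2, round up to i = 1. First occurrence in the window: #2 on September 6, 2011 (1×3 = 3 days in).
November 3, 2011 is 61 days after the start; 61 ÷ 3 = 20 remainder 1. Last occurrence in the window: #21 on November 2, 2011.
Occurrences #2 through #21: 20 in total.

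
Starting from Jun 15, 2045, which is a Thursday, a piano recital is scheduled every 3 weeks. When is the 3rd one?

Jul 27, 2045

The 3rd occurrence is 2 intervals after the first: 2 × 21 = 42 days after Jun 15, 2045.
Jun has 30 days — 15 days to the end of Jun leaves 27.
27 days into Jul → Jul 27, 2045.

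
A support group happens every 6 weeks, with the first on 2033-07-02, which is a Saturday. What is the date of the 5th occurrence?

2033-12-17

The 5th occurrence is 4 intervals after the first: 4 × 42 = 168 days after 2033-07-02.
July has 31 days — 29 days to the end of July leaves 139.
August has 31 days (108 left).
September has 30 days (78 left).
October has 31 days (47 left).
November has 30 days (17 left).
17 days into December → 2033-12-17.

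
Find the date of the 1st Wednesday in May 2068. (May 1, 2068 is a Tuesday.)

May 2, 2068

May 2068 begins on a Tuesday, so the first Wednesday is May 2 (1 day later).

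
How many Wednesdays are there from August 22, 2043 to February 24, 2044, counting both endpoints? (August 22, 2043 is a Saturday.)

27

August 22, 2043 is a Saturday; the first Wednesday on or after it is August 26, 2043 (4 days later).
From August 26, 2043 to February 24, 2044: 5 + 30 + 31 + 30 + 31 + 31 + 24 = 182 days (rest of August, September, October, November, December, January, February).
182 ÷ 7 = 26 full weeks with remainder 0, so 26 more Wednesdays after the first → 27.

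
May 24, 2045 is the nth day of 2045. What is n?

Days in months before May: 31 + 28 + 31 + 30 = 120.
Plus 24 days into May → day 144.

144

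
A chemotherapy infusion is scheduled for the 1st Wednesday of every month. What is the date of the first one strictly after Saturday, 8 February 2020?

4 March 2020

February 2020 starts on a Saturday, so its 1st Wednesday is 5 February 2020 (4 days in).
That is not after 8 February 2020, so look at March 2020.
March 2020 starts on a Sunday, so its 1st Wednesday is 4 March 2020 (3 days in).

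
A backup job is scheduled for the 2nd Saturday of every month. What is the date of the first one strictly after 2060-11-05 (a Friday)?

2060-11-13

November 2060 starts on a Monday; its first Saturday is the 6th, so the 2nd Saturday is the 13th — 2060-11-13.
2060-11-13 is after 2060-11-05, so that is the next one.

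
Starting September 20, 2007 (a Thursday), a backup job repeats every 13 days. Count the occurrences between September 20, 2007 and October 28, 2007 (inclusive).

Occurrences land 13·i days after September 20, 2007 for i = 0, 1, 2, …
The window opens on the start date, so the first occurrence inside is #1 on September 20, 2007.
October 28, 2007 is 38 days after the start; 38 ÷ 13 = 2 remainder 12. Last occurrence in the window: #3 on October 16, 2007.
Occurrences #1 through #3: 3 in total.

3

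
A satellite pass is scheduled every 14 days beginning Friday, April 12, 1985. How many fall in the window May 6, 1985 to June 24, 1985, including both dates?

4

Occurrences land 14·i days after April 12, 1985 for i = 0, 1, 2, …
May 6, 1985 is 24 days after the start; 24 ÷ 14 = 1 remainder 10; since the remainder is 10, round up to i = 2. First occurrence in the window: #3 on May 10, 1985 (2×14 = 28 days in).
June 24, 1985 is 73 days after the start; 73 ÷ 14 = 5 remainder 3. Last occurrence in the window: #6 on June 21, 1985.
Occurrences #3 through #6: 4 in total.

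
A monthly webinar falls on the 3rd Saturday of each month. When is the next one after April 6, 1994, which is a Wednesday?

April 1994 starts on a Friday; its first Saturday is the 2nd, so the 3rd Saturday is the 16th — April 16, 1994.
April 16, 1994 is after April 6, 1994, so that is the next one.

April 16, 1994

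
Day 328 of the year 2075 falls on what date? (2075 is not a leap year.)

24 November 2075

January has 31 days (328 − 31 = 297 remain).
February has 28 days (297 − 28 = 269 remain).
March has 31 days (269 − 31 = 238 remain).
April has 30 days (238 − 30 = 208 remain).
May has 31 days (208 − 31 = 177 remain).
June has 30 days (177 − 30 = 147 remain).
July has 31 days (147 − 31 = 116 remain).
August has 31 days (116 − 31 = 85 remain).
September has 30 days (85 − 30 = 55 remain).
October has 31 days (55 − 31 = 24 remain).
24 into November → November 24.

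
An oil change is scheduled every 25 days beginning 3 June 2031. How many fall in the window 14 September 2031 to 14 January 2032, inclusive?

Occurrences land 25·i days after 3 June 2031 for i = 0, 1, 2, …
14 September 2031 is 103 days after the start; 103 ÷ 25 = 4 remainder 3; since the remainder is 3, round up to i = 5. First occurrence in the window: #6 on 6 October 2031 (5×25 = 125 days in).
14 January 2032 is 225 days after the start; 225 ÷ 25 = 9 remainder 0. Last occurrence in the window: #10 on 14 January 2032.
Occurrences #6 through #10: 5 in total.

5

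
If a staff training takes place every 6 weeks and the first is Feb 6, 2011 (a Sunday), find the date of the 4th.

Jun 12, 2011

The 4th occurrence is 3 intervals after the first: 3 × 42 = 126 days after Feb 6, 2011.
Feb has 28 days — 22 days to the end of Feb leaves 104.
Mar has 31 days (73 left).
Apr has 30 days (43 left).
May has 31 days (12 left).
12 days into Jun → Jun 12, 2011.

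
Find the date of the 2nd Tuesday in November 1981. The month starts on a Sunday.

November 1981 begins on a Sunday, so the first Tuesday is November 3 (2 days later).
The 2nd Tuesday is 1 weeks later: 3 + 7 = 10.

10 November 1981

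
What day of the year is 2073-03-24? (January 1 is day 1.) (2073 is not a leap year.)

83

Days in months before March: 31 + 28 = 59.
Plus 24 days into March → day 83.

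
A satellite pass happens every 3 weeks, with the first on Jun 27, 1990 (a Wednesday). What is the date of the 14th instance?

The 14th occurrence is 13 intervals after the first: 13 × 21 = 273 days after Jun 27, 1990.
Jun has 30 days — 3 days to the end of Jun leaves 270.
Jul has 31 days (239 left).
Aug has 31 days (208 left).
Sep has 30 days (178 left).
Oct has 31 days (147 left).
Nov has 30 days (117 left).
Dec has 31 days (86 left).
Jan has 31 days (55 left).
Feb has 28 days (27 left).
27 days into Mar → Mar 27, 1991.

Mar 27, 1991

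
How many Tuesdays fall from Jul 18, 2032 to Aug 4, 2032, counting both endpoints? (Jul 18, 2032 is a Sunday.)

Jul 18, 2032 is a Sunday; the first Tuesday on or after it is Jul 20, 2032 (2 days later).
From Jul 20, 2032 to Aug 4, 2032: 11 + 4 = 15 days (rest of Jul, Aug).
15 ÷ 7 = 2 full weeks with remainder 1, so 2 more Tuesdays after the first → 3.

3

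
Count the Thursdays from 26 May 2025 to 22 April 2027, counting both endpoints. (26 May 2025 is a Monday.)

100

26 May 2025 is a Monday; the first Thursday on or after it is 29 May 2025 (3 days later).
From 29 May 2025 to 22 April 2027: 216 + 365 + 112 = 693 days (rest of 2025, 2026, to 22 April 2027 in 2027).
693 ÷ 7 = 99 full weeks with remainder 0, so 99 more Thursdays after the first → 100.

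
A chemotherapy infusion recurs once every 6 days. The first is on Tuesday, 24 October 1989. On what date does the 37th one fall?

The 37th occurrence is 36 intervals after the first: 36 × 6 = 216 days after 24 October 1989.
October has 31 days — 7 days to the end of October leaves 209.
November has 30 days (179 left).
December has 31 days (148 left).
January has 31 days (117 left).
February has 28 days (89 left).
March has 31 days (58 left).
April has 30 days (28 left).
28 days into May → 28 May 1990.

28 May 1990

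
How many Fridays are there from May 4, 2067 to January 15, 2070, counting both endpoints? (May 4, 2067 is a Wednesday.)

May 4, 2067 is a Wednesday; the first Friday on or after it is May 6, 2067 (2 days later).
From May 6, 2067 to January 15, 2070: 239 + 366 + 365 + 15 = 985 days (rest of 2067, 2068, 2069, to January 15, 2070 in 2070).
985 ÷ 7 = 140 full weeks with remainder 5, so 140 more Fridays after the first → 141.

141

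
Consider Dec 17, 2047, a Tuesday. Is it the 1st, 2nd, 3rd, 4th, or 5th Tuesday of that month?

Day 17 falls in week ⌈17/7⌉ of the month.
Days 1–7 hold the 1st Tuesday, 8–14 the 2nd, 15–21 the 3rd, 22–28 the 4th, 29–31 the 5th.
17 is in the range for the 3rd.

3rd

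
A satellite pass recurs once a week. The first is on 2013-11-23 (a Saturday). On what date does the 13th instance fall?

The 13th occurrence is 12 intervals after the first: 12 × 7 = 84 days after 2013-11-23.
November has 30 days — 7 days to the end of November leaves 77.
December has 31 days (46 left).
January has 31 days (15 left).
15 days into February → 2014-02-15.

2014-02-15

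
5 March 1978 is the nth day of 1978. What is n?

Days in months before March: 31 + 28 = 59.
Plus 5 days into March → day 64.

64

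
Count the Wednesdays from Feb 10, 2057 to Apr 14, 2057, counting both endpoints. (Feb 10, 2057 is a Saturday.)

Feb 10, 2057 is a Saturday; the first Wednesday on or after it is Feb 14, 2057 (4 days later).
From Feb 14, 2057 to Apr 14, 2057: 14 + 31 + 14 = 59 days (rest of Feb, Mar, Apr).
59 ÷ 7 = 8 full weeks with remainder 3, so 8 more Wednesdays after the first → 9.

9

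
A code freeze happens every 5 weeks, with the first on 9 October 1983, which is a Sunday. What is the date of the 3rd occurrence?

18 December 1983

The 3rd occurrence is 2 intervals after the first: 2 × 35 = 70 days after 9 October 1983.
October has 31 days — 22 days to the end of October leaves 48.
November has 30 days (18 left).
18 days into December → 18 December 1983.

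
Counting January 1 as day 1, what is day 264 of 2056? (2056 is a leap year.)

Sep 20, 2056

Jan has 31 days (264 − 31 = 233 remain).
Feb has 29 days (233 − 29 = 204 remain).
Mar has 31 days (204 − 31 = 173 remain).
Apr has 30 days (173 − 30 = 143 remain).
May has 31 days (143 − 31 = 112 remain).
Jun has 30 days (112 − 30 = 82 remain).
Jul has 31 days (82 − 31 = 51 remain).
Aug has 31 days (51 − 31 = 20 remain).
20 into Sep → Sep 20.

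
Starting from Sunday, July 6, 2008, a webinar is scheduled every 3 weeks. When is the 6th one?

The 6th occurrence is 5 intervals after the first: 5 × 21 = 105 days after July 6, 2008.
July has 31 days — 25 days to the end of July leaves 80.
August has 31 days (49 left).
September has 30 days (19 left).
19 days into October → October 19, 2008.

October 19, 2008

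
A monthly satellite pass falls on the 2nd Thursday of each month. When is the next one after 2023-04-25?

2023-05-11

April 2023 starts on a Saturday; its first Thursday is the 6th, so the 2nd Thursday is the 13th — 2023-04-13.
That is not after 2023-04-25, so look at May 2023.
May 2023 starts on a Monday; its first Thursday is the 4th, so the 2nd Thursday is the 11th — 2023-05-11.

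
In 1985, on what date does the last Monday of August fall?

1985-08-26

The first Monday of August 1985 is August 5.
August 1985 has 31 days. Adding weeks: 5, 12, 19, 26 — the last one ≤ 31 is the 26th.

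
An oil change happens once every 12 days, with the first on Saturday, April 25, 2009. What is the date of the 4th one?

The 4th occurrence is 3 intervals after the first: 3 × 12 = 36 days after April 25, 2009.
April has 30 days — 5 days to the end of April leaves 31.
31 days into May → May 31, 2009.

May 31, 2009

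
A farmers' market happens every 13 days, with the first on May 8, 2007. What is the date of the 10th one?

The 10th occurrence is 9 intervals after the first: 9 × 13 = 117 days after May 8, 2007.
May has 31 days — 23 days to the end of May leaves 94.
Jun has 30 days (64 left).
Jul has 31 days (33 left).
Aug has 31 days (2 left).
2 days into Sep → Sep 2, 2007.

Sep 2, 2007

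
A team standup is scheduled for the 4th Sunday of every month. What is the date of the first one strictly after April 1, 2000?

April 2000 starts on a Saturday; its first Sunday is the 2nd, so the 4th Sunday is the 23rd — April 23, 2000.
April 23, 2000 is after April 1, 2000, so that is the next one.

April 23, 2000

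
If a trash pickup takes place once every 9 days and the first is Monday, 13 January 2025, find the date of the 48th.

The 48th occurrence is 47 intervals after the first: 47 × 9 = 423 days after 13 January 2025.
January has 31 days — 18 days to the end of January leaves 405.
From end of January to end of 2025 is 334 days (71 left).
January has 31 days (40 left).
February has 28 days (12 left).
12 days into March → 12 March 2026.

12 March 2026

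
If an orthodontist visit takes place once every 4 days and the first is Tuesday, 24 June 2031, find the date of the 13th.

The 13th occurrence is 12 intervals after the first: 12 × 4 = 48 days after 24 June 2031.
June has 30 days — 6 days to the end of June leaves 42.
July has 31 days (11 left).
11 days into August → 11 August 2031.

11 August 2031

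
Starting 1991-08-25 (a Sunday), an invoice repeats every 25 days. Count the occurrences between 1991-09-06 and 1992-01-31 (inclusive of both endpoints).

6

Occurrences land 25·i days after 1991-08-25 for i = 0, 1, 2, …
1991-09-06 is 12 days after the start; 12 ÷ 25 = 0 remainder 12; since the remainder is 12, round up to i = 1. First occurrence in the window: #2 on 1991-09-19 (1×25 = 25 days in).
1992-01-31 is 159 days after the start; 159 ÷ 25 = 6 remainder 9. Last occurrence in the window: #7 on 1992-01-22.
Occurrences #2 through #7: 6 in total.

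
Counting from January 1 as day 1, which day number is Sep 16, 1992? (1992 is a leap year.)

Days in months before Sep: 31 + 29 + 31 + 30 + 31 + 30 + 31 + 31 = 244.
Plus 16 days into Sep → day 260.

260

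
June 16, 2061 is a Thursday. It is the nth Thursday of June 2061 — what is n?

3rd

Day 16 falls in week ⌈16/7⌉ of the month.
Days 1–7 hold the 1st Thursday, 8–14 the 2nd, 15–21 the 3rd, 22–28 the 4th, 29–31 the 5th.
16 is in the range for the 3rd.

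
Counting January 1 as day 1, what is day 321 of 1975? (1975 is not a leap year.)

November 17, 1975

January has 31 days (321 − 31 = 290 remain).
February has 28 days (290 − 28 = 262 remain).
March has 31 days (262 − 31 = 231 remain).
April has 30 days (231 − 30 = 201 remain).
May has 31 days (201 − 31 = 170 remain).
June has 30 days (170 − 30 = 140 remain).
July has 31 days (140 − 31 = 109 remain).
August has 31 days (109 − 31 = 78 remain).
September has 30 days (78 − 30 = 48 remain).
October has 31 days (48 − 31 = 17 remain).
17 into November → November 17.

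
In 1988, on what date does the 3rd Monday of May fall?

16 May 1988

The first Monday of May 1988 is May 2.
The 3rd Monday is 2 weeks later: 2 + 14 = 16.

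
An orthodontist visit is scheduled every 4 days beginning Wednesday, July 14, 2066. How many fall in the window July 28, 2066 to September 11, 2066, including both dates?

11

Occurrences land 4·i days after July 14, 2066 for i = 0, 1, 2, …
July 28, 2066 is 14 days after the start; 14 ÷ 4 = 3 remainder 2; since the remainder is 2, round up to i = 4. First occurrence in the window: #5 on July 30, 2066 (4×4 = 16 days in).
September 11, 2066 is 59 days after the start; 59 ÷ 4 = 14 remainder 3. Last occurrence in the window: #15 on September 8, 2066.
Occurrences #5 through #15: 11 in total.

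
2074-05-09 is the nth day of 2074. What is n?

Days in months before May: 31 + 28 + 31 + 30 = 120.
Plus 9 days into May → day 129.

129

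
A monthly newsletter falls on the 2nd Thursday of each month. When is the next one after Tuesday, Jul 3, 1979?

Jul 1979 starts on a Sunday; its first Thursday is the 5th, so the 2nd Thursday is the 12th — Jul 12, 1979.
Jul 12, 1979 is after Jul 3, 1979, so that is the next one.

Jul 12, 1979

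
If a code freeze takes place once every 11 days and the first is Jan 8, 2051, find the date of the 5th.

Feb 21, 2051

The 5th occurrence is 4 intervals after the first: 4 × 11 = 44 days after Jan 8, 2051.
Jan has 31 days — 23 days to the end of Jan leaves 21.
21 days into Feb → Feb 21, 2051.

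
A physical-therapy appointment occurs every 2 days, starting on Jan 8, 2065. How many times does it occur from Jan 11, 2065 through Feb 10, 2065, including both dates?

15

Occurrences land 2·i days after Jan 8, 2065 for i = 0, 1, 2, …
Jan 11, 2065 is 3 days after the start; 3 ÷ 2 = 1 remainder 1; since the remainder is 1, round up to i = 2. First occurrence in the window: #3 on Jan 12, 2065 (2×2 = 4 days in).
Feb 10, 2065 is 33 days after the start; 33 ÷ 2 = 16 remainder 1. Last occurrence in the window: #17 on Feb 9, 2065.
Occurrences #3 through #17: 15 in total.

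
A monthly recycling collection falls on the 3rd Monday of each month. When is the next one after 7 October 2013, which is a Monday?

October 2013 starts on a Tuesday; its first Monday is the 7th, so the 3rd Monday is the 21st — 21 October 2013.
21 October 2013 is after 7 October 2013, so that is the next one.

21 October 2013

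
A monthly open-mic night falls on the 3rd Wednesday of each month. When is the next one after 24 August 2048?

16 September 2048

August 2048 starts on a Saturday; its first Wednesday is the 5th, so the 3rd Wednesday is the 19th — 19 August 2048.
That is not after 24 August 2048, so look at September 2048.
September 2048 starts on a Tuesday; its first Wednesday is the 2nd, so the 3rd Wednesday is the 16th — 16 September 2048.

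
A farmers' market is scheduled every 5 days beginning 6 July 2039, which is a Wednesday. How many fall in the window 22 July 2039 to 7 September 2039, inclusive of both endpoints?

Occurrences land 5·i days after 6 July 2039 for i = 0, 1, 2, …
22 July 2039 is 16 days after the start; 16 ÷ 5 = 3 remainder 1; since the remainder is 1, round up to i = 4. First occurrence in the window: #5 on 26 July 2039 (4×5 = 20 days in).
7 September 2039 is 63 days after the start; 63 ÷ 5 = 12 remainder 3. Last occurrence in the window: #13 on 4 September 2039.
Occurrences #5 through #13: 9 in total.

9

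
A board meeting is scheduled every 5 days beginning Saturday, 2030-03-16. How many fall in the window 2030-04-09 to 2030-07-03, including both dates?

Occurrences land 5·i days after 2030-03-16 for i = 0, 1, 2, …
2030-04-09 is 24 days after the start; 24 ÷ 5 = 4 remainder 4; since the remainder is 4, round up to i = 5. First occurrence in the window: #6 on 2030-04-10 (5×5 = 25 days in).
2030-07-03 is 109 days after the start; 109 ÷ 5 = 21 remainder 4. Last occurrence in the window: #22 on 2030-06-29.
Occurrences #6 through #22: 17 in total.

17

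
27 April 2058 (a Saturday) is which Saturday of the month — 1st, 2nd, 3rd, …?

Day 27 falls in week ⌈27/7⌉ of the month.
Days 1–7 hold the 1st Saturday, 8–14 the 2nd, 15–21 the 3rd, 22–28 the 4th, 29–31 the 5th.
27 is in the range for the 4th.

4th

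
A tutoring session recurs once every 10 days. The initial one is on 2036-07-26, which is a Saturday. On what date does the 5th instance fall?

The 5th occurrence is 4 intervals after the first: 4 × 10 = 40 days after 2036-07-26.
July has 31 days — 5 days to the end of July leaves 35.
August has 31 days (4 left).
4 days into September → 2036-09-04.

2036-09-04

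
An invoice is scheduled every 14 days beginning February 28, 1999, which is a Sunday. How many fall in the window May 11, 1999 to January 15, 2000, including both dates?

17

Occurrences land 14·i days after February 28, 1999 for i = 0, 1, 2, …
May 11, 1999 is 72 days after the start; 72 ÷ 14 = 5 remainder 2; since the remainder is 2, round up to i = 6. First occurrence in the window: #7 on May 23, 1999 (6×14 = 84 days in).
January 15, 2000 is 321 days after the start; 321 ÷ 14 = 22 remainder 13. Last occurrence in the window: #23 on January 2, 2000.
Occurrences #7 through #23: 17 in total.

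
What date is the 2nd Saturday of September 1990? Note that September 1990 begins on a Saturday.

8 September 1990

September 1990 begins on a Saturday, so the first Saturday is September 1.
The 2nd Saturday is 1 weeks later: 1 + 7 = 8.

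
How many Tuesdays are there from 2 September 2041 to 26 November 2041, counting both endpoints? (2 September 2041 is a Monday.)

2 September 2041 is a Monday; the first Tuesday on or after it is 3 September 2041 (1 day later).
From 3 September 2041 to 26 November 2041: 27 + 31 + 26 = 84 days (rest of September, October, November).
84 ÷ 7 = 12 full weeks with remainder 0, so 12 more Tuesdays after the first → 13.

13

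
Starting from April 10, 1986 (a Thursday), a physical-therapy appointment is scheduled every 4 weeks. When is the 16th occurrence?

June 4, 1987

The 16th occurrence is 15 intervals after the first: 15 × 28 = 420 days after April 10, 1986.
April has 30 days — 20 days to the end of April leaves 400.
May has 31 days (369 left).
June has 30 days (339 left).
July has 31 days (308 left).
August has 31 days (277 left).
September has 30 days (247 left).
October has 31 days (216 left).
November has 30 days (186 left).
December has 31 days (155 left).
January has 31 days (124 left).
February has 28 days (96 left).
March has 31 days (65 left).
April has 30 days (35 left).
May has 31 days (4 left).
4 days into June → June 4, 1987.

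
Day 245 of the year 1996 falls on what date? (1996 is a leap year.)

Sep 1, 1996

Jan has 31 days (245 − 31 = 214 remain).
Feb has 29 days (214 − 29 = 185 remain).
Mar has 31 days (185 − 31 = 154 remain).
Apr has 30 days (154 − 30 = 124 remain).
May has 31 days (124 − 31 = 93 remain).
Jun has 30 days (93 − 30 = 63 remain).
Jul has 31 days (63 − 31 = 32 remain).
Aug has 31 days (32 − 31 = 1 remain).
1 into Sep → Sep 1.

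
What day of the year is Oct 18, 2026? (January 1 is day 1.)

291

Days in months before Oct: 31 + 28 + 31 + 30 + 31 + 30 + 31 + 31 + 30 = 273.
Plus 18 days into Oct → day 291.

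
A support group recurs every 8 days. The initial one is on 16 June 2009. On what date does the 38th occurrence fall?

The 38th occurrence is 37 intervals after the first: 37 × 8 = 296 days after 16 June 2009.
June has 30 days — 14 days to the end of June leaves 282.
July has 31 days (251 left).
August has 31 days (220 left).
September has 30 days (190 left).
October has 31 days (159 left).
November has 30 days (129 left).
December has 31 days (98 left).
January has 31 days (67 left).
February has 28 days (39 left).
March has 31 days (8 left).
8 days into April → 8 April 2010.

8 April 2010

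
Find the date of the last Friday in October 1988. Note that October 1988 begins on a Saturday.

28 October 1988

October 1988 begins on a Saturday, so the first Friday is October 7 (6 days later).
October 1988 has 31 days. Adding weeks: 7, 14, 21, 28 — the last one ≤ 31 is the 28th.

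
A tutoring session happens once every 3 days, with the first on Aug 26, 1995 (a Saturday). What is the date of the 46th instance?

The 46th occurrence is 45 intervals after the first: 45 × 3 = 135 days after Aug 26, 1995.
Aug has 31 days — 5 days to the end of Aug leaves 130.
Sep has 30 days (100 left).
Oct has 31 days (69 left).
Nov has 30 days (39 left).
Dec has 31 days (8 left).
8 days into Jan → Jan 8, 1996.

Jan 8, 1996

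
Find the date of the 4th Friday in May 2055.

The first Friday of May 2055 is May 7.
The 4th Friday is 3 weeks later: 7 + 21 = 28.

2055-05-28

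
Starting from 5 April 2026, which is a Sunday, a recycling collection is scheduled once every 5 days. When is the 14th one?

9 June 2026

The 14th occurrence is 13 intervals after the first: 13 × 5 = 65 days after 5 April 2026.
April has 30 days — 25 days to the end of April leaves 40.
May has 31 days (9 left).
9 days into June → 9 June 2026.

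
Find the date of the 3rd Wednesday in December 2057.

2057-12-19

The first Wednesday of December 2057 is December 5.
The 3rd Wednesday is 2 weeks later: 5 + 14 = 19.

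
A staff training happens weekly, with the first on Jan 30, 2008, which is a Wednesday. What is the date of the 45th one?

The 45th occurrence is 44 intervals after the first: 44 × 7 = 308 days after Jan 30, 2008.
Jan has 31 days — 1 day to the end of Jan leaves 307.
Feb has 29 days (278 left).
Mar has 31 days (247 left).
Apr has 30 days (217 left).
May has 31 days (186 left).
Jun has 30 days (156 left).
Jul has 31 days (125 left).
Aug has 31 days (94 left).
Sep has 30 days (64 left).
Oct has 31 days (33 left).
Nov has 30 days (3 left).
3 days into Dec → Dec 3, 2008.

Dec 3, 2008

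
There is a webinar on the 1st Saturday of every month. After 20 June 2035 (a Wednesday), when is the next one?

June 2035 starts on a Friday, so its 1st Saturday is 2 June 2035 (1 day in).
That is not after 20 June 2035, so look at July 2035.
July 2035 starts on a Sunday, so its 1st Saturday is 7 July 2035 (6 days in).

7 July 2035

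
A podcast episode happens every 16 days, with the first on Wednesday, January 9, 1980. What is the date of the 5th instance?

March 13, 1980

The 5th occurrence is 4 intervals after the first: 4 × 16 = 64 days after January 9, 1980.
January has 31 days — 22 days to the end of January leaves 42.
February has 29 days (13 left).
13 days into March → March 13, 1980.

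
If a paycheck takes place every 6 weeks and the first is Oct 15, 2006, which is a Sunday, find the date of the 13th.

The 13th occurrence is 12 intervals after the first: 12 × 42 = 504 days after Oct 15, 2006.
Oct has 31 days — 16 days to the end of Oct leaves 488.
From end of Oct to end of 2006 is 61 days (427 left).
2007 has 365 days (62 left).
Jan has 31 days (31 left).
Feb has 29 days (2 left).
2 days into Mar → Mar 2, 2008.

Mar 2, 2008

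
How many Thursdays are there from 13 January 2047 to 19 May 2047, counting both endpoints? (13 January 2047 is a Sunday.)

13 January 2047 is a Sunday; the first Thursday on or after it is 17 January 2047 (4 days later).
From 17 January 2047 to 19 May 2047: 14 + 28 + 31 + 30 + 19 = 122 days (rest of January, February, March, April, May).
122 ÷ 7 = 17 full weeks with remainder 3, so 17 more Thursdays after the first → 18.

18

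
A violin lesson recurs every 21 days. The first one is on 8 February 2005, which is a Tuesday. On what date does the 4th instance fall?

12 April 2005

The 4th occurrence is 3 intervals after the first: 3 × 21 = 63 days after 8 February 2005.
February has 28 days — 20 days to the end of February leaves 43.
March has 31 days (12 left).
12 days into April → 12 April 2005.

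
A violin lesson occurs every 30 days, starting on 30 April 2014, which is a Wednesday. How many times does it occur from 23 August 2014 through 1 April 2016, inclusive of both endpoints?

20

Occurrences land 30·i days after 30 April 2014 for i = 0, 1, 2, …
23 August 2014 is 115 days after the start; 115 ÷ 30 = 3 remainder 25; since the remainder is 25, round up to i = 4. First occurrence in the window: #5 on 28 August 2014 (4×30 = 120 days in).
1 April 2016 is 702 days after the start; 702 ÷ 30 = 23 remainder 12. Last occurrence in the window: #24 on 20 March 2016.
Occurrences #5 through #24: 20 in total.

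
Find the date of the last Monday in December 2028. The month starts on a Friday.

December 2028 begins on a Friday, so the first Monday is December 4 (3 days later).
December 2028 has 31 days. Adding weeks: 4, 11, 18, 25 — the last one ≤ 31 is the 25th.

December 25, 2028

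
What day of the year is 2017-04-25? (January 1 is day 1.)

Days in months before April: 31 + 28 + 31 = 90.
Plus 25 days into April → day 115.

115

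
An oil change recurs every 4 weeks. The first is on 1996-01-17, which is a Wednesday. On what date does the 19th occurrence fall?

The 19th occurrence is 18 intervals after the first: 18 × 28 = 504 days after 1996-01-17.
January has 31 days — 14 days to the end of January leaves 490.
From end of January to end of 1996 is 335 days (155 left).
January has 31 days (124 left).
February has 28 days (96 left).
March has 31 days (65 left).
April has 30 days (35 left).
May has 31 days (4 left).
4 days into June → 1997-06-04.

1997-06-04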